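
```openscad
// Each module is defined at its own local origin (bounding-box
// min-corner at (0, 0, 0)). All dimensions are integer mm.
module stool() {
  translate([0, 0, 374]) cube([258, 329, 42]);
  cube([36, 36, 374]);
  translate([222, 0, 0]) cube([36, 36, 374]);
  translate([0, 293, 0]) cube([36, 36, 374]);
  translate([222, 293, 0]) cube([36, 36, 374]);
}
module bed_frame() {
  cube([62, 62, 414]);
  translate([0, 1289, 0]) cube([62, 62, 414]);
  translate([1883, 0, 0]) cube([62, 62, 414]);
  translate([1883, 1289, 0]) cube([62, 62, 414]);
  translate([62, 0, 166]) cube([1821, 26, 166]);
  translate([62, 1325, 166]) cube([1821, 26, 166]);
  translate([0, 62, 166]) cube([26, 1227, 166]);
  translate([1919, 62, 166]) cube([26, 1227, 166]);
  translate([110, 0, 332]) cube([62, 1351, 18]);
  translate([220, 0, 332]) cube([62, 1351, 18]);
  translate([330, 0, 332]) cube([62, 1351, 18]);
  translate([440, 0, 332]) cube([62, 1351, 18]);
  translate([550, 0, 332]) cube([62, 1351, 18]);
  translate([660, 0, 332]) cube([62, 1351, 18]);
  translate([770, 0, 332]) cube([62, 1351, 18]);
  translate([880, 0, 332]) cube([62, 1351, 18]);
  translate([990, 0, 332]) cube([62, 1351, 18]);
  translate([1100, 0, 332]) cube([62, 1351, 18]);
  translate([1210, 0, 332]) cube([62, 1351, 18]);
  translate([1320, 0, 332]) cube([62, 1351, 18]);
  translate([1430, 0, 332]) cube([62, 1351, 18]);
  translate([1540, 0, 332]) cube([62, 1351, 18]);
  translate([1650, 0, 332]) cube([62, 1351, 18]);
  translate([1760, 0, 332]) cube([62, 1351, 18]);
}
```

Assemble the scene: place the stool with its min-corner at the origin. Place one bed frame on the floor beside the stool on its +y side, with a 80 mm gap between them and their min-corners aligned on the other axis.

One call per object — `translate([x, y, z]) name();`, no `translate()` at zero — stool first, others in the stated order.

stool();
translate([0, 409, 0]) bed_frame();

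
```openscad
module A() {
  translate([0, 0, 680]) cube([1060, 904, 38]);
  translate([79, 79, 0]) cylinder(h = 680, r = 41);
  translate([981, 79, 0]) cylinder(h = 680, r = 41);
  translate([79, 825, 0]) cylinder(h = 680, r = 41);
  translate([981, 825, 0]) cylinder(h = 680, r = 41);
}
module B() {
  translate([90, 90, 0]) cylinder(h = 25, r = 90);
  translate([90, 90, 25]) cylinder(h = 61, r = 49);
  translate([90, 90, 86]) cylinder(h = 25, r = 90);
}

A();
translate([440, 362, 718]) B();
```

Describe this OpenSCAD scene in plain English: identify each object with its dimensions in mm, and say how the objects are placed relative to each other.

A is a rectangular dining table. The top is 1060×904×38 mm with its upper surface at z = 718 mm. It stands on four round legs of 82 mm diameter, each leg's bounding box inset 38 mm from the nearest pair of top edges, running from the floor to the underside of the top.

B is a spool: two coaxial disc flanges of radius 90 mm and thickness 25 mm, joined by a core cylinder of radius 49 mm and height 61 mm. The lower flange rests on z = 0 and the three cylinders share a vertical axis.

The spool is on top of the table, centred.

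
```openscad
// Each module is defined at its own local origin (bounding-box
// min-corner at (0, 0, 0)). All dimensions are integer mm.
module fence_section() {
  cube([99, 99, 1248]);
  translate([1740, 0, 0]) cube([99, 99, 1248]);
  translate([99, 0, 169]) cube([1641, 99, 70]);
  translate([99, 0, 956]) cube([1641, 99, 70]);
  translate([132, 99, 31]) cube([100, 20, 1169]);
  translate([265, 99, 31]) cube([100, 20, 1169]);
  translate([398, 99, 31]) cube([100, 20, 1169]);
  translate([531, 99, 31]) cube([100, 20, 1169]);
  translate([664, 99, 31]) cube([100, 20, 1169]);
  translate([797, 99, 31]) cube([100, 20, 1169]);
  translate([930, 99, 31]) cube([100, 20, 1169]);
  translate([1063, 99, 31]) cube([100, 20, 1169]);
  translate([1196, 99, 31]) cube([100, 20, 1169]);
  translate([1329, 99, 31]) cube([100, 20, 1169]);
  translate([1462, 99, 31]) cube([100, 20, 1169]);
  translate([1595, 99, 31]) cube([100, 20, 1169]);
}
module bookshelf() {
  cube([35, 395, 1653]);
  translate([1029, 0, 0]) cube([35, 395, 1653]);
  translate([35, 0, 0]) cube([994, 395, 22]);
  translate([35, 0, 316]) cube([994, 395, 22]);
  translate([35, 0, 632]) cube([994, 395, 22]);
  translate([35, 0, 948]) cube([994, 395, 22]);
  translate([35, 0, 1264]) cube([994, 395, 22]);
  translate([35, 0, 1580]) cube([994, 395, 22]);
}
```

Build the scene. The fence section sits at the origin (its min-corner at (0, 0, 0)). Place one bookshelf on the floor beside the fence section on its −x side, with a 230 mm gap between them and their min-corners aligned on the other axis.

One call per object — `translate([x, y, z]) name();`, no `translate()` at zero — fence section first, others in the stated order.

fence_section();
translate([-1294, 0, 0]) bookshelf();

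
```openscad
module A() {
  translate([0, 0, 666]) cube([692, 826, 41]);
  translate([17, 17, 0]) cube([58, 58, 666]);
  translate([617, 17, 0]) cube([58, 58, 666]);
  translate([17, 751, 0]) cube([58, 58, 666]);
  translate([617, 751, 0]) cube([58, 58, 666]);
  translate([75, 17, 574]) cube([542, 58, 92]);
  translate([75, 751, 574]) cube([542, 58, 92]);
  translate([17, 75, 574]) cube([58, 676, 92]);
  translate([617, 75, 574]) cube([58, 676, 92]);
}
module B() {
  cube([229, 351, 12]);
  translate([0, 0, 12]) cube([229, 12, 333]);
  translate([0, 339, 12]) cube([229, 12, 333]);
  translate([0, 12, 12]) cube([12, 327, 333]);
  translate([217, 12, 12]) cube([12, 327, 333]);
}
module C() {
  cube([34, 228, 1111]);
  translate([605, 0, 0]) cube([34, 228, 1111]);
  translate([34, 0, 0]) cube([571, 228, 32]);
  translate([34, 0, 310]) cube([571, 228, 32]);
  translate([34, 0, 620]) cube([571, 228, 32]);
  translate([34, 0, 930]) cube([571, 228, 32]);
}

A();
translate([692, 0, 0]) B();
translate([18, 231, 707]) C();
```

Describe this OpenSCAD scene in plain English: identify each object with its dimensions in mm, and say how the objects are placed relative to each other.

A is a table: top 692 mm (x) × 826 mm (y), 41 mm thick, upper face at z = 707 mm, on four 58×58 mm square legs, each inset 17 mm from the nearest pair of top edges, running from z = 0 to the bottom of the top. Four apron rails, 58 mm thick and 92 mm tall, run between adjacent legs with their top edges flush with the underside of the top and their outer faces flush with the legs' outer faces.

B is an open storage box with external size 229×351×345 mm and wall thickness 12 mm (the base is also 12 mm thick). The base covers the whole footprint; the four walls stand on the base, with the y-facing walls full-width and the x-facing walls fitting between their inner faces.

C is an open bookshelf. Two side panels, each 34 mm thick, 228 mm deep and 1111 mm tall, stand 639 mm apart (outside-to-outside). Between them sit 4 shelves, each 32 mm thick and 228 mm deep, spanning the full gap between the sides. The bottom shelf rests on the floor (its underside at z = 0) and the clear gap between one shelf's top and the next shelf's underside is 278 mm.

The open box is against the table's +x side, with their −y faces flush. The bookshelf is on top of the table.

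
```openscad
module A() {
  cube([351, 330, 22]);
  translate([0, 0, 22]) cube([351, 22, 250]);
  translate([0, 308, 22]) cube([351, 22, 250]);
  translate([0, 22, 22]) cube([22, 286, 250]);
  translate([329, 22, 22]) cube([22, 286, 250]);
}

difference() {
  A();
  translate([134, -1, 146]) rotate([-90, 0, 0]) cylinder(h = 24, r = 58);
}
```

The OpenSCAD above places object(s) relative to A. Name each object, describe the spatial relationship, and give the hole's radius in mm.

The subtracted cylinder has r = 58 mm.

A is an open box. The open box has a circular hole through its front wall. The hole's radius is 58 mm.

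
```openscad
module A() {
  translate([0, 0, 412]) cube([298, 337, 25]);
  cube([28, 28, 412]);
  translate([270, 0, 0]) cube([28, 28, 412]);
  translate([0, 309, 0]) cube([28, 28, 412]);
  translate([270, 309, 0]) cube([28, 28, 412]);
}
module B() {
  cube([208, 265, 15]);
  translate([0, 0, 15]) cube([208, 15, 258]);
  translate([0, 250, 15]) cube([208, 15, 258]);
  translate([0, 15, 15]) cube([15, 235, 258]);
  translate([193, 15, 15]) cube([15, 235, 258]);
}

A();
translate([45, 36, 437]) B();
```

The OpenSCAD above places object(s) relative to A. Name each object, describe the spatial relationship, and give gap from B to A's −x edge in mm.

A is a stool. B is an open box. The open box is on top of the stool, centred. The gap from the open box to the stool's −x edge is 45 mm.

The open box's min-x is at 45; the stool's min-x is 0; gap = 45 mm.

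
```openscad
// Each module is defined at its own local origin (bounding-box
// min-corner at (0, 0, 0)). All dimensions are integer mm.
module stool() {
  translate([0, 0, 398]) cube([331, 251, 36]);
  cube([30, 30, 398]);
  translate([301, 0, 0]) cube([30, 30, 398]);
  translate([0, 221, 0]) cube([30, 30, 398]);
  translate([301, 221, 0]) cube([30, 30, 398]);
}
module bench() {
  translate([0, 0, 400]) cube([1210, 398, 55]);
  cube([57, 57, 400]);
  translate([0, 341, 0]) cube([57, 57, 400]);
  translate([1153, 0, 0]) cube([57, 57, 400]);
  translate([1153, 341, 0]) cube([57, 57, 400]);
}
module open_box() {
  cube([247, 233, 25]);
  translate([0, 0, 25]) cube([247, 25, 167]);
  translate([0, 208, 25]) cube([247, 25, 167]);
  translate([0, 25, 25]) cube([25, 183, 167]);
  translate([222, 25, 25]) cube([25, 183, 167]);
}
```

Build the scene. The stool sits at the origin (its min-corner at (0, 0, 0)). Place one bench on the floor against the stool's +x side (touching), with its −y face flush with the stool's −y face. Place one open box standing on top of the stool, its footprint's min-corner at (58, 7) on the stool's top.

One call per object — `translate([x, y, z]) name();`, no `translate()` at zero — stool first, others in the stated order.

stool();
translate([331, 0, 0]) bench();
translate([58, 7, 434]) open_box();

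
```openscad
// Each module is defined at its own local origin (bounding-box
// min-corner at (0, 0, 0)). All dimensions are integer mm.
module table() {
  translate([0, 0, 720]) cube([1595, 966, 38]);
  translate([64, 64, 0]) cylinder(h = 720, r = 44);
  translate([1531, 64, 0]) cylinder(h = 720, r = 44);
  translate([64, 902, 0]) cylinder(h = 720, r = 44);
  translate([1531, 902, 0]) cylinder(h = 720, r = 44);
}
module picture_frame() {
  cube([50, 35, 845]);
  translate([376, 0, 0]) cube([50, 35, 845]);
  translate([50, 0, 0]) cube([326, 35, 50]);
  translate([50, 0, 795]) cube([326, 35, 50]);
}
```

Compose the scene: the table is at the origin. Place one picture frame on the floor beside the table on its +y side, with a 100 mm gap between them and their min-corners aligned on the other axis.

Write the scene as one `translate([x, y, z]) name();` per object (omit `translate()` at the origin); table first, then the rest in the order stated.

table();
translate([0, 1066, 0]) picture_frame();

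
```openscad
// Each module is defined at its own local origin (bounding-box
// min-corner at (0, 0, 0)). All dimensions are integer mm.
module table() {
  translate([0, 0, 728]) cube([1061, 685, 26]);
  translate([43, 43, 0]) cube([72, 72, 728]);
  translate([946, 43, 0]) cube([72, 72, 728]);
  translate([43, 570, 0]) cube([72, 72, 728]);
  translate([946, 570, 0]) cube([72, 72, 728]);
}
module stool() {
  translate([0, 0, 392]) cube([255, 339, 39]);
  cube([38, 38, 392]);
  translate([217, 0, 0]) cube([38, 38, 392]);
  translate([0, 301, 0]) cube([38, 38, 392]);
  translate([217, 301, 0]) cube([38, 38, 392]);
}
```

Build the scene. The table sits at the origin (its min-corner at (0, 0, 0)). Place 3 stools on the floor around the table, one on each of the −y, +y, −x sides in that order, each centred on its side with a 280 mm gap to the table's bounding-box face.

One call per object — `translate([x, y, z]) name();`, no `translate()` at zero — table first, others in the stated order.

table();
translate([403, -619, 0]) stool();
translate([403, 965, 0]) stool();
translate([-535, 173, 0]) stool();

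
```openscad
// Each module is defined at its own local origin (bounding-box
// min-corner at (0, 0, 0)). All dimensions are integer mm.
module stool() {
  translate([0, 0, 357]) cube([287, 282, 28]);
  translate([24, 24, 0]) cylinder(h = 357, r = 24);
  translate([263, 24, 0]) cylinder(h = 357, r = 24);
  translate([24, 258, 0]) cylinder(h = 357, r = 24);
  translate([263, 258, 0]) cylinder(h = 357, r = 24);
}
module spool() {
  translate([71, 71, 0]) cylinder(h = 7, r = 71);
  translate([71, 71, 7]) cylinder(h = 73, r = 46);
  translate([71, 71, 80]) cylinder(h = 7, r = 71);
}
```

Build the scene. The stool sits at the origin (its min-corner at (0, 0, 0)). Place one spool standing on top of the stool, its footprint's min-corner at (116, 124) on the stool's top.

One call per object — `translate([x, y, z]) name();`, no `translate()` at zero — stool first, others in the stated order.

stool();
translate([116, 124, 385]) spool();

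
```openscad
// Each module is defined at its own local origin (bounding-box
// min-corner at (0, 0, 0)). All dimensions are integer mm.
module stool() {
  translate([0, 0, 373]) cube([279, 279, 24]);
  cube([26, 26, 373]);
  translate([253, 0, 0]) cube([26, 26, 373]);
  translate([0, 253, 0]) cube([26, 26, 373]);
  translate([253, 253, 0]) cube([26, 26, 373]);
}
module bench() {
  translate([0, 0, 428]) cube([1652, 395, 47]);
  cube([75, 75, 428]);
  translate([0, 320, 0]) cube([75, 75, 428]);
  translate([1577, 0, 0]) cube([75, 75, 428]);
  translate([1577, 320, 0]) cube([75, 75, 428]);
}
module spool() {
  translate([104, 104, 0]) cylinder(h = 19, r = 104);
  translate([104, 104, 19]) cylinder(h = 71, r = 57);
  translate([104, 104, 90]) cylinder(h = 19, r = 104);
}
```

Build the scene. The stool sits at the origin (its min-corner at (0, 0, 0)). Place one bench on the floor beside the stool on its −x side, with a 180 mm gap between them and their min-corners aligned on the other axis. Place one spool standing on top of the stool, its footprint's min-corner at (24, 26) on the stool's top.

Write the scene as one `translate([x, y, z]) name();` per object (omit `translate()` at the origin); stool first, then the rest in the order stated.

stool();
translate([-1832, 0, 0]) bench();
translate([24, 26, 397]) spool();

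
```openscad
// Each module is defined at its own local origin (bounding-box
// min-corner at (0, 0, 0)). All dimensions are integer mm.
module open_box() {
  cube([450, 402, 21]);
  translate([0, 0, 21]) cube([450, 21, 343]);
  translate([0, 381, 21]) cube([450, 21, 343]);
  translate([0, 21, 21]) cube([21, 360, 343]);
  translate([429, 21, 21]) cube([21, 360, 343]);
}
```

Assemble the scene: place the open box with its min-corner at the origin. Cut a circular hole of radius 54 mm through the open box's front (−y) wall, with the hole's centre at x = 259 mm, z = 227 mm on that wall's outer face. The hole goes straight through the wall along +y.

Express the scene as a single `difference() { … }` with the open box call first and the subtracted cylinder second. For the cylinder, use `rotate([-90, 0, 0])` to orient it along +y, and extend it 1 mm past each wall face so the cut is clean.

difference() {
  open_box();
  translate([259, -1, 227]) rotate([-90, 0, 0]) cylinder(h = 23, r = 54);
}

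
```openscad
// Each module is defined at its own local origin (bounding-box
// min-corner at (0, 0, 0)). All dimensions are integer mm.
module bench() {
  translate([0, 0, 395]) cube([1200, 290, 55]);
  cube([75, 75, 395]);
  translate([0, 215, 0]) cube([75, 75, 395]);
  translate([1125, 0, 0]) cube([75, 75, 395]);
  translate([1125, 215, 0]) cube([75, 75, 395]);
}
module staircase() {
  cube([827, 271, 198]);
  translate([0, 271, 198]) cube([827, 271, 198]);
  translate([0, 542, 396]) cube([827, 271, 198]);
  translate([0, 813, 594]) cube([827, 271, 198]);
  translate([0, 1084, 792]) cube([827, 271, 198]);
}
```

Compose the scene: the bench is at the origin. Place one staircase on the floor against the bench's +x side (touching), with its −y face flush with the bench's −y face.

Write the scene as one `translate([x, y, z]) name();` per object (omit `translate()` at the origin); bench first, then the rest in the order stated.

bench();
translate([1200, 0, 0]) staircase();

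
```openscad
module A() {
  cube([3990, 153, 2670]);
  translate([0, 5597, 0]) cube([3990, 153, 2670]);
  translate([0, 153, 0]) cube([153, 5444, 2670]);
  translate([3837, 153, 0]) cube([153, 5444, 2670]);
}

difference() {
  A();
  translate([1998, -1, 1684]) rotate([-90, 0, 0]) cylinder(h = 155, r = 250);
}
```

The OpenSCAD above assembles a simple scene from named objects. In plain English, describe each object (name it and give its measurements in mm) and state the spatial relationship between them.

A is a box-shaped house frame (walls only): outside footprint 3990×5750 mm, wall height 2670 mm, wall thickness 153 mm. The two y-facing walls run the full x-width; the two x-facing walls fit between the inner faces of the y-facing walls.

The house frame has a circular hole of radius 250 mm through its front wall, centred at (x = 1998, z = 1684).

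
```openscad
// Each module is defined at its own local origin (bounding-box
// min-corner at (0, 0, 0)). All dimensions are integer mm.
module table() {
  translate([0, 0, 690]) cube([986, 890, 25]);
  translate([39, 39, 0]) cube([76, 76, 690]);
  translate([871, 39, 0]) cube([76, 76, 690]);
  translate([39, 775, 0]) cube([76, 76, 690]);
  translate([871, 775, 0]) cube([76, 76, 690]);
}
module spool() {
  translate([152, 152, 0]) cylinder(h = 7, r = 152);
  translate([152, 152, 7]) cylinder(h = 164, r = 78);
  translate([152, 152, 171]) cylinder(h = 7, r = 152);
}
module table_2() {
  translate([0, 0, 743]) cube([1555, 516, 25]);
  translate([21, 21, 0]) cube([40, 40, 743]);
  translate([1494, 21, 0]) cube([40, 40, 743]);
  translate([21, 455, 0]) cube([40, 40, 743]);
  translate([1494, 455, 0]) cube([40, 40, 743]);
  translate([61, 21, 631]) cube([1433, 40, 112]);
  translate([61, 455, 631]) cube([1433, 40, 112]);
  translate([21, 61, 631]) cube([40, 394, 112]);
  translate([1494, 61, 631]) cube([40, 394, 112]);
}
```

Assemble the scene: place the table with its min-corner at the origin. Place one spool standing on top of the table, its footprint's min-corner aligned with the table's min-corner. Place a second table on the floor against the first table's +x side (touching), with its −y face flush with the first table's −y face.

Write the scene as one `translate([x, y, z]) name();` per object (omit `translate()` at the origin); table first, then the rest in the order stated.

table();
translate([0, 0, 715]) spool();
translate([986, 0, 0]) table_2();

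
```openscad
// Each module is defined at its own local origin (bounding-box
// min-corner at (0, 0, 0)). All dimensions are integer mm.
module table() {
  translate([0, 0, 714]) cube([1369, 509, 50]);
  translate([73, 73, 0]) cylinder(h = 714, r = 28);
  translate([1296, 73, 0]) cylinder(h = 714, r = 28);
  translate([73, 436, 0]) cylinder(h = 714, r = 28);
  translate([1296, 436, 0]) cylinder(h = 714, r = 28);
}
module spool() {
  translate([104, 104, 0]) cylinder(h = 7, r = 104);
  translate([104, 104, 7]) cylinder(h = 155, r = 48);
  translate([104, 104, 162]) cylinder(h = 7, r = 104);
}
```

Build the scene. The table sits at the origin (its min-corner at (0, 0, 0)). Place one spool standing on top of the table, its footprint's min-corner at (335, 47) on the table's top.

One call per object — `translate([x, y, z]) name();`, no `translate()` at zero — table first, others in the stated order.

table();
translate([335, 47, 764]) spool();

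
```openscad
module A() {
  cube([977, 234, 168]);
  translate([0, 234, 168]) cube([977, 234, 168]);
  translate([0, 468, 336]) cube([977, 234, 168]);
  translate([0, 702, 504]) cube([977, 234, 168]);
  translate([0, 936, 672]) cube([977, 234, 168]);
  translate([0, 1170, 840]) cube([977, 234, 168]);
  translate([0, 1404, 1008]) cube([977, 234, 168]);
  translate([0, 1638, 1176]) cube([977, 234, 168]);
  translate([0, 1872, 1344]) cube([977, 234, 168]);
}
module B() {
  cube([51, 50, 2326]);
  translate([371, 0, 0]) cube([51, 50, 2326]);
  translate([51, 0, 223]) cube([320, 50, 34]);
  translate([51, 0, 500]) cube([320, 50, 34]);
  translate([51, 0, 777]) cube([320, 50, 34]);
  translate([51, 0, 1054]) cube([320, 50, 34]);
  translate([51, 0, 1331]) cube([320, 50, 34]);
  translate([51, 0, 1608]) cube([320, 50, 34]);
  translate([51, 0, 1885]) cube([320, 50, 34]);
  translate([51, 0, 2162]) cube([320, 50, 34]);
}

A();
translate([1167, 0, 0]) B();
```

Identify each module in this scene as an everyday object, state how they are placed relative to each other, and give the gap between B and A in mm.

The ladder's nearest face is 190 mm from the staircase's +x face.

A is a staircase. B is a ladder. The ladder is on the floor beside the staircase on its +x side. The gap between the ladder and the staircase is 190 mm.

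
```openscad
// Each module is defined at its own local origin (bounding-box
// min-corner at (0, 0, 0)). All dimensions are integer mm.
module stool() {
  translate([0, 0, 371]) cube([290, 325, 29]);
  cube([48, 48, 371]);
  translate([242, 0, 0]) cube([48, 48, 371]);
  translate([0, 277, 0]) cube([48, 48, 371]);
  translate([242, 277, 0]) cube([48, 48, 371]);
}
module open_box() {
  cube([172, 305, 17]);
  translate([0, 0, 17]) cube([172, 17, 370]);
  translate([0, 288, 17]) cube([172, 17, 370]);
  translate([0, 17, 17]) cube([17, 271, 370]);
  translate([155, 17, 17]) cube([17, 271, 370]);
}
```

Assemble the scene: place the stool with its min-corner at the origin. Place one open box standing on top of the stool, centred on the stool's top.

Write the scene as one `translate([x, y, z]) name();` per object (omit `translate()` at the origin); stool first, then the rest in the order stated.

stool();
translate([59, 10, 400]) open_box();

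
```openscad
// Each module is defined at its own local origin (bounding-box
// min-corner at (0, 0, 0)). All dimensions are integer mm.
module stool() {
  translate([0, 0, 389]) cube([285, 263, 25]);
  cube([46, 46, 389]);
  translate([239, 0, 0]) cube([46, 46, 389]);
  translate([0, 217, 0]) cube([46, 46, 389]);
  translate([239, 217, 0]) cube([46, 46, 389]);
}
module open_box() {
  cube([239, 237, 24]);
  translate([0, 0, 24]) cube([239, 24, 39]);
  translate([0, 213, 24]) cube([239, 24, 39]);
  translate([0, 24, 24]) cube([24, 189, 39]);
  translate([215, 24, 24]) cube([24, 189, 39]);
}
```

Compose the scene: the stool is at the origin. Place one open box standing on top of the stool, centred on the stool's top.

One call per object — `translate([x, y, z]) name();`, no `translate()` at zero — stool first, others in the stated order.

stool();
translate([23, 13, 414]) open_box();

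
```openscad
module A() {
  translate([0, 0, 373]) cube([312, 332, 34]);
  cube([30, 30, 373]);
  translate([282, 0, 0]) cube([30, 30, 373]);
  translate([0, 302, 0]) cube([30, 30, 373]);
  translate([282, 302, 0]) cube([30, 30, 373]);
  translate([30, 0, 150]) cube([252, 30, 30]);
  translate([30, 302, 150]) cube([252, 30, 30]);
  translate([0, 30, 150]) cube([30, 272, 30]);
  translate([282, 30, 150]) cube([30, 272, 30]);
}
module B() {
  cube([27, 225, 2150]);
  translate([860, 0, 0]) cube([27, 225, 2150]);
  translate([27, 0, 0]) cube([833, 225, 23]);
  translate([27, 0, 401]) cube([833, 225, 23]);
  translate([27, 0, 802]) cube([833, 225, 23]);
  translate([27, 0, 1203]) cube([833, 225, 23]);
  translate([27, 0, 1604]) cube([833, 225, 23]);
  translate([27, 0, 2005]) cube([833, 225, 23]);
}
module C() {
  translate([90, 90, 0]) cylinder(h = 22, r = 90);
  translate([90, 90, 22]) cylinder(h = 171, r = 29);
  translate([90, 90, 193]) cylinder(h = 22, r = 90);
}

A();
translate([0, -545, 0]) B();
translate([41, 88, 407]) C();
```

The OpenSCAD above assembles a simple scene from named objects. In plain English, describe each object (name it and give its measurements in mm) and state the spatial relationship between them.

A is a simple wooden stool: a rectangular seat 312 mm (x) by 332 mm (y), 34 mm thick, top face at z = 407 mm, on four square legs, each 30×30 mm in cross-section. The legs rest on z = 0, each flush with a corner of the seat. Four stretchers, 30 mm wide and 30 mm tall, connect adjacent legs with their undersides at z = 150 mm, each running between the inner faces of the legs it joins and aligned with the legs' outer faces on the other axis.

B is an open bookshelf. Two side panels, each 27 mm thick, 225 mm deep and 2150 mm tall, stand 887 mm apart (outside-to-outside). Between them sit 6 shelves, each 23 mm thick and 225 mm deep, spanning the full gap between the sides. The bottom shelf rests on the floor (its underside at z = 0) and the clear gap between one shelf's top and the next shelf's underside is 378 mm.

C is a spool: two coaxial disc flanges of radius 90 mm and thickness 22 mm, joined by a core cylinder of radius 29 mm and height 171 mm. The lower flange rests on z = 0 and the three cylinders share a vertical axis.

The bookshelf is on the floor beside the stool on its −y side. The spool is on top of the stool.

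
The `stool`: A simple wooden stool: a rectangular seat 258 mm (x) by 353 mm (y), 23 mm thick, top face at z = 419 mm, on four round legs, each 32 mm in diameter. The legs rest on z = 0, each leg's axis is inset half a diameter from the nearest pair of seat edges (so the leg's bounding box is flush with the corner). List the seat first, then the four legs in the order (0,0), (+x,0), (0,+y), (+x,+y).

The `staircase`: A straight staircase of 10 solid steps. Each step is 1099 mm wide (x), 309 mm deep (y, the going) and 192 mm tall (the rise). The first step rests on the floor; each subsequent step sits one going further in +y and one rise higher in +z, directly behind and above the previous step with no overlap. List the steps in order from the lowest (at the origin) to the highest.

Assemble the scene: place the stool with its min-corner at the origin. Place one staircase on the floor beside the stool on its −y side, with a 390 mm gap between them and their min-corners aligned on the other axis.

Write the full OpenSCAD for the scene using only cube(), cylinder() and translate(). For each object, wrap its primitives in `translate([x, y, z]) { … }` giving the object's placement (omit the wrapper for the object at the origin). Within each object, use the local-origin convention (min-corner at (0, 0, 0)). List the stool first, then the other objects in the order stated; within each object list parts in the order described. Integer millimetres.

translate([0, 0, 396]) cube([258, 353, 23]);
translate([16, 16, 0]) cylinder(h = 396, r = 16);
translate([242, 16, 0]) cylinder(h = 396, r = 16);
translate([16, 337, 0]) cylinder(h = 396, r = 16);
translate([242, 337, 0]) cylinder(h = 396, r = 16);
translate([0, -3480, 0]) {
  cube([1099, 309, 192]);
  translate([0, 309, 192]) cube([1099, 309, 192]);
  translate([0, 618, 384]) cube([1099, 309, 192]);
  translate([0, 927, 576]) cube([1099, 309, 192]);
  translate([0, 1236, 768]) cube([1099, 309, 192]);
  translate([0, 1545, 960]) cube([1099, 309, 192]);
  translate([0, 1854, 1152]) cube([1099, 309, 192]);
  translate([0, 2163, 1344]) cube([1099, 309, 192]);
  translate([0, 2472, 1536]) cube([1099, 309, 192]);
  translate([0, 2781, 1728]) cube([1099, 309, 192]);
}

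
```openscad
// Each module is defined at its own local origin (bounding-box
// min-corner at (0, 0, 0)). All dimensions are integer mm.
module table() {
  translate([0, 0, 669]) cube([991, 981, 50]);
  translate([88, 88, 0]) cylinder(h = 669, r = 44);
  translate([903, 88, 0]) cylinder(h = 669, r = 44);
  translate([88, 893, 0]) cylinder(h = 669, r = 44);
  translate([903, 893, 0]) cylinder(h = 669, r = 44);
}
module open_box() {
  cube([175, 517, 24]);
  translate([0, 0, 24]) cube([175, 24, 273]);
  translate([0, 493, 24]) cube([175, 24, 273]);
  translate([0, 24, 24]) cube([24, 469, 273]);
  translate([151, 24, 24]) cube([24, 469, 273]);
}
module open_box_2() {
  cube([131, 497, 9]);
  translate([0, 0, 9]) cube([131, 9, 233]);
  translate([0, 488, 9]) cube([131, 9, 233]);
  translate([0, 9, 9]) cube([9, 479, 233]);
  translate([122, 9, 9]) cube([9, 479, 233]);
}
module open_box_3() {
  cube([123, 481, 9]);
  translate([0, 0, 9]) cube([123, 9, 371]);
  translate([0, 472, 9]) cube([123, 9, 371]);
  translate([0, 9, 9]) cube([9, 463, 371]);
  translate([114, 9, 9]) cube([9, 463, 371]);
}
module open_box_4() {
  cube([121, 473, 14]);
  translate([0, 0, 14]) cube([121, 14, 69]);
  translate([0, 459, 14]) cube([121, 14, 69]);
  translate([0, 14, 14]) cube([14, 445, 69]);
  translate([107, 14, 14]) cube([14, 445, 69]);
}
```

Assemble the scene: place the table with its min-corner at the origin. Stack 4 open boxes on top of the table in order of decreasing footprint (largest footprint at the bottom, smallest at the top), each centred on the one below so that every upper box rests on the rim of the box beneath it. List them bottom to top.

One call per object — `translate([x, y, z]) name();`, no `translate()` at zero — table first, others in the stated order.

table();
translate([408, 232, 719]) open_box();
translate([430, 242, 1016]) open_box_2();
translate([434, 250, 1258]) open_box_3();
translate([435, 254, 1638]) open_box_4();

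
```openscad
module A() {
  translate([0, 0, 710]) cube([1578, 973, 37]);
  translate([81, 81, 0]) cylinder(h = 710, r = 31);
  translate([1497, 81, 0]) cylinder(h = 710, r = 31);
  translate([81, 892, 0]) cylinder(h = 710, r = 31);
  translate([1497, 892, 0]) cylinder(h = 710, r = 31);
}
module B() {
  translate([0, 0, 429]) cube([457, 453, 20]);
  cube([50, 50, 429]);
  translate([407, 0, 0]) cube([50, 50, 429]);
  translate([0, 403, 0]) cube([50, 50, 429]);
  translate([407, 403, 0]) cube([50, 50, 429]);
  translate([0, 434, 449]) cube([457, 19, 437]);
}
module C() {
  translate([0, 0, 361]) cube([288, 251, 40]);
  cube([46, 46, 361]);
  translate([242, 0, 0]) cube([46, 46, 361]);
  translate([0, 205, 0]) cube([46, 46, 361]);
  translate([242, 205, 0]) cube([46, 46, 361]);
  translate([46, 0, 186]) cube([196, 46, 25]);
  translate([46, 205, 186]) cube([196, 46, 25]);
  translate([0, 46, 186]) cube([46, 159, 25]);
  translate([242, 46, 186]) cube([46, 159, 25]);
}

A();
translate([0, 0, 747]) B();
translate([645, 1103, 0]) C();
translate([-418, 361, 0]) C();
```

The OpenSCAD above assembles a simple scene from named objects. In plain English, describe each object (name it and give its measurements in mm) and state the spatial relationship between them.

A is a table with a 1578×973 mm rectangular top, 37 mm thick, top surface at z = 747 mm, supported by four round legs of 62 mm diameter, each leg's bounding box inset 50 mm from the nearest pair of top edges, running from the floor.

B is a chair. The seat is a 457×453×20 mm slab with its top at z = 449 mm, on four 50×50 mm corner legs (flush with the seat edges, standing on z = 0). A flat backrest 19 mm thick, 437 mm tall, spans the full seat width and rises from the seat top along its +y edge, rear face flush with the rear of the seat.

C is a simple wooden stool: a rectangular seat 288 mm (x) by 251 mm (y), 40 mm thick, top face at z = 401 mm, on four square legs, each 46×46 mm in cross-section. The legs rest on z = 0, each flush with a corner of the seat. Four stretchers, 46 mm wide and 25 mm tall, connect adjacent legs with their undersides at z = 186 mm, each running between the inner faces of the legs it joins and aligned with the legs' outer faces on the other axis.

The chair is on top of the table. Two stools sit around the table at the +y, −x sides.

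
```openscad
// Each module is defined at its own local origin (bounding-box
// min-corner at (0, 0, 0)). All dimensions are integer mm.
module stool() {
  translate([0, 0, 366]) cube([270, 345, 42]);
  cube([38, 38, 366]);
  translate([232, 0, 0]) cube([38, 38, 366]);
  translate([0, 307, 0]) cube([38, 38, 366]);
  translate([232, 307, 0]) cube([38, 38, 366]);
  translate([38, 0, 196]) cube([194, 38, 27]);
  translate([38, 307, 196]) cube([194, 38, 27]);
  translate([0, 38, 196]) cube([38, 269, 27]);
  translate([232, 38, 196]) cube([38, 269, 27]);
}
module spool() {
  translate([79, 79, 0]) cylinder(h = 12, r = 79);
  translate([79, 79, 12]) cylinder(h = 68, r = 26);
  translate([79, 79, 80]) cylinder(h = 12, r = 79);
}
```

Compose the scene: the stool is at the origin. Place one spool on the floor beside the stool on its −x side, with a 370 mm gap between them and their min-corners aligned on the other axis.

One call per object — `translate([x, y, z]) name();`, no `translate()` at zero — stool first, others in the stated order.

stool();
translate([-528, 0, 0]) spool();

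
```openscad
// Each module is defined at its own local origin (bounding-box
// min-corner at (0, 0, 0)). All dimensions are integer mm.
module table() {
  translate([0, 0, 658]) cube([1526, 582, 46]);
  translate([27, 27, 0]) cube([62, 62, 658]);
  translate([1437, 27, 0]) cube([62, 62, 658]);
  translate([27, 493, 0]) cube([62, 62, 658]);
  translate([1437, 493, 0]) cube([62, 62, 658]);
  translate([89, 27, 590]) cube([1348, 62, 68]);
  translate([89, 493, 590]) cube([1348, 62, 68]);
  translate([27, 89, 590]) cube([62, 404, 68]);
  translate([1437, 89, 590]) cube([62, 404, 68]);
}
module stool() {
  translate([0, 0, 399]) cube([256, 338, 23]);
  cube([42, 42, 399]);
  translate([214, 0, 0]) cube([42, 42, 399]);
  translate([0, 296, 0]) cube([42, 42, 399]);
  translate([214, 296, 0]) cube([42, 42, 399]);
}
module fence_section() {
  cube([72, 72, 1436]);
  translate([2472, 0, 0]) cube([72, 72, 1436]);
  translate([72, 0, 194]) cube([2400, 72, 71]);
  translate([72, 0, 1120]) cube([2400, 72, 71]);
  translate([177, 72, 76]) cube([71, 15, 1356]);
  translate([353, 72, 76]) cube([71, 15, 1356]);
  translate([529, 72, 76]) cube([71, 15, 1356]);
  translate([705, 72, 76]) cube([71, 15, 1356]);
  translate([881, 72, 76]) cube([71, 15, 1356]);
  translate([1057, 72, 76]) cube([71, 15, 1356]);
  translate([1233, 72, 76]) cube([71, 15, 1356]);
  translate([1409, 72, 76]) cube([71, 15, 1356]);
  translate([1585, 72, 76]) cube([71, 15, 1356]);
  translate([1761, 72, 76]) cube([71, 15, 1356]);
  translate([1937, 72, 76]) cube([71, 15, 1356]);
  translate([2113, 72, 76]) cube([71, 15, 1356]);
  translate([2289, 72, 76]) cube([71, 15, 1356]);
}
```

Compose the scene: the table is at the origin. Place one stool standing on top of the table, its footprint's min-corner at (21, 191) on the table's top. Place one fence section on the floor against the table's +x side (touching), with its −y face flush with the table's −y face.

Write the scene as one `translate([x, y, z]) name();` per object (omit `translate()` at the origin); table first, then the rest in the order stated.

table();
translate([21, 191, 704]) stool();
translate([1526, 0, 0]) fence_section();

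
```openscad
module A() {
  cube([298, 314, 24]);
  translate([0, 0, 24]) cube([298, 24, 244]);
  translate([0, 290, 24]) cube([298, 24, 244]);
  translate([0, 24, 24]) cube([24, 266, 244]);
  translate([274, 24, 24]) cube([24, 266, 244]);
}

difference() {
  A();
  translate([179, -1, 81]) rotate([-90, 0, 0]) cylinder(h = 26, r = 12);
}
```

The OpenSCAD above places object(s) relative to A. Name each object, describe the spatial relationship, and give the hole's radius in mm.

A is an open box. The open box has a circular hole through its front wall. The hole's radius is 12 mm.

The subtracted cylinder has r = 12 mm.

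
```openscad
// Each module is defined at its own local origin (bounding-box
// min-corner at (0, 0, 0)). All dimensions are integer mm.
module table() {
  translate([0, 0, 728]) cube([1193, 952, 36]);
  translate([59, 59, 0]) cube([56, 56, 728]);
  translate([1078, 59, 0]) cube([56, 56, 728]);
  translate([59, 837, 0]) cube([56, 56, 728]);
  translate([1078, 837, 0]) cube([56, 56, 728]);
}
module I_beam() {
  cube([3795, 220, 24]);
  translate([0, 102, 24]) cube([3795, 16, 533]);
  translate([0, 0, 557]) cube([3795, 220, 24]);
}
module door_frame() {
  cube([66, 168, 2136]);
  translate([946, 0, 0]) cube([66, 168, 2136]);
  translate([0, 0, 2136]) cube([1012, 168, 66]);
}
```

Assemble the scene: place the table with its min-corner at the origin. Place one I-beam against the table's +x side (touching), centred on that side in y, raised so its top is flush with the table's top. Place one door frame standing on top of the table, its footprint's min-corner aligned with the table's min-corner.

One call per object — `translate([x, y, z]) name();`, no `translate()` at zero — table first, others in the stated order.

table();
translate([1193, 366, 183]) I_beam();
translate([0, 0, 764]) door_frame();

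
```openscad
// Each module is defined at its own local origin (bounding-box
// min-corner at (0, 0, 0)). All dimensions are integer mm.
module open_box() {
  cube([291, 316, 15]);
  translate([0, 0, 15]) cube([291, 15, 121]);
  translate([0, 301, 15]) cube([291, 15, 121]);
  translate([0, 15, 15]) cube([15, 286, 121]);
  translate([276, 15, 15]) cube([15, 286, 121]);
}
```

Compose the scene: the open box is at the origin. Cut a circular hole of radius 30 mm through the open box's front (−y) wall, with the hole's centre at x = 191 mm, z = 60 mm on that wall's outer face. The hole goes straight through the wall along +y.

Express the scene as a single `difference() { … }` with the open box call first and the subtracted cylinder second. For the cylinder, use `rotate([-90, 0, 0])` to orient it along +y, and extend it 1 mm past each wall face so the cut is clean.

difference() {
  open_box();
  translate([191, -1, 60]) rotate([-90, 0, 0]) cylinder(h = 17, r = 30);
}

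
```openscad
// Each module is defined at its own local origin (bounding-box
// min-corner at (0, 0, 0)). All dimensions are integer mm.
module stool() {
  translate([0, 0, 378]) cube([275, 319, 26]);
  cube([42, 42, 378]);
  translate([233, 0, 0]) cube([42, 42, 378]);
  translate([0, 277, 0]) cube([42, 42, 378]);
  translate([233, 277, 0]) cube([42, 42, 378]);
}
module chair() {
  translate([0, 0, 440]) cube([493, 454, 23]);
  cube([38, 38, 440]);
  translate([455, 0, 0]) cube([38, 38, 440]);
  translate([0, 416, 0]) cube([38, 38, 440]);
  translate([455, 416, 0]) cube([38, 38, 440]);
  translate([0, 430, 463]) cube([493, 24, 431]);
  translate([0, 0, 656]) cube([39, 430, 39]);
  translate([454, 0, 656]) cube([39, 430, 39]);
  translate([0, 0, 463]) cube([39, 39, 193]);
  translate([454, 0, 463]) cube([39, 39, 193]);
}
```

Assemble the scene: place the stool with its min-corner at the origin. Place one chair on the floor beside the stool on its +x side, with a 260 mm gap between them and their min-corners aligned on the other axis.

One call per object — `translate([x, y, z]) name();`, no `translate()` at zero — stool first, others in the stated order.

stool();
translate([535, 0, 0]) chair();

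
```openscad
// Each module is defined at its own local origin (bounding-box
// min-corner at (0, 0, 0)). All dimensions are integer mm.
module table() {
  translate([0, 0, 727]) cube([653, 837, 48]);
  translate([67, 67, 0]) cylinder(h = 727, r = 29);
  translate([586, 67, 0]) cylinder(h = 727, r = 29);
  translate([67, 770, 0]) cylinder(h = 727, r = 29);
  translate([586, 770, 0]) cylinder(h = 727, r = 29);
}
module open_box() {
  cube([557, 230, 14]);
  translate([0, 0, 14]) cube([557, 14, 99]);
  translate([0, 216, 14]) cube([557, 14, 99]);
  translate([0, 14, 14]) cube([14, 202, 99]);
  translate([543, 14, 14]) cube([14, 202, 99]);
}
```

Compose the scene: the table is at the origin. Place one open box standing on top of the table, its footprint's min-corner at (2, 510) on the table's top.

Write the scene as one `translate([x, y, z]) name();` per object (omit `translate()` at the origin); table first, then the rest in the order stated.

table();
translate([2, 510, 775]) open_box();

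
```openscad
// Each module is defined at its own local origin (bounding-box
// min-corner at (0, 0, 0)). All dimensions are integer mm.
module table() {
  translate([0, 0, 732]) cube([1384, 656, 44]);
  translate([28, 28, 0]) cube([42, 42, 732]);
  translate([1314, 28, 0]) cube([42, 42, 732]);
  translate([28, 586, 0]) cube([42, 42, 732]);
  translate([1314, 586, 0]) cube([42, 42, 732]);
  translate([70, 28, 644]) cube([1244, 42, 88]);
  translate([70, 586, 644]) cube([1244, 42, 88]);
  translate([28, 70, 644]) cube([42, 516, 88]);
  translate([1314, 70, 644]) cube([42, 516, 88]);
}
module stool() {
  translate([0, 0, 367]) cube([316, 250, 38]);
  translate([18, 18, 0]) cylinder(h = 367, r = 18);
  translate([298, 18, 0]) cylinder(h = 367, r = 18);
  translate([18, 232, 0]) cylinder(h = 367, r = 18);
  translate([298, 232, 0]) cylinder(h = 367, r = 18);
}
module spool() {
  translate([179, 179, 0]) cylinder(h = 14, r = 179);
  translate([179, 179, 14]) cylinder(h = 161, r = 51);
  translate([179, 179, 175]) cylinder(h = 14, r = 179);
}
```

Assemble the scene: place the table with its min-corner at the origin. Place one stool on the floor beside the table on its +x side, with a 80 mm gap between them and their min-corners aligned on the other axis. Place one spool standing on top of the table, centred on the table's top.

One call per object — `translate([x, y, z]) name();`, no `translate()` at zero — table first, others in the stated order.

table();
translate([1464, 0, 0]) stool();
translate([513, 149, 776]) spool();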